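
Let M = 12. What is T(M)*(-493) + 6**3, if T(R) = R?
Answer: -5700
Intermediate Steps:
T(M)*(-493) + 6**3 = 12*(-493) + 6**3 = -5916 + 216 = -5700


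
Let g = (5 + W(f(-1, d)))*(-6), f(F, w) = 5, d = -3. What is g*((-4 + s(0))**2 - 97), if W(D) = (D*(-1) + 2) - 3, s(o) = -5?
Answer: -96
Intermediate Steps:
W(D) = -1 - D (W(D) = (-D + 2) - 3 = (2 - D) - 3 = -1 - D)
g = 6 (g = (5 + (-1 - 1*5))*(-6) = (5 + (-1 - 5))*(-6) = (5 - 6)*(-6) = -1*(-6) = 6)
g*((-4 + s(0))**2 - 97) = 6*((-4 - 5)**2 - 97) = 6*((-9)**2 - 97) = 6*(81 - 97) = 6*(-16) = -96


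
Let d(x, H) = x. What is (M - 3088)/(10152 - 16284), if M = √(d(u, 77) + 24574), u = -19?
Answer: 772/1533 - √24555/6132 ≈ 0.47803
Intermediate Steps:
M = √24555 (M = √(-19 + 24574) = √24555 ≈ 156.70)
(M - 3088)/(10152 - 16284) = (√24555 - 3088)/(10152 - 16284) = (-3088 + √24555)/(-6132) = (-3088 + √24555)*(-1/6132) = 772/1533 - √24555/6132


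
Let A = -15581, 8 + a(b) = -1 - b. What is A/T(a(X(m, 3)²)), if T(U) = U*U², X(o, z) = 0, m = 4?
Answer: 15581/729 ≈ 21.373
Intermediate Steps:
a(b) = -9 - b (a(b) = -8 + (-1 - b) = -9 - b)
T(U) = U³
A/T(a(X(m, 3)²)) = -15581/(-9 - 1*0²)³ = -15581/(-9 - 1*0)³ = -15581/(-9 + 0)³ = -15581/((-9)³) = -15581/(-729) = -15581*(-1/729) = 15581/729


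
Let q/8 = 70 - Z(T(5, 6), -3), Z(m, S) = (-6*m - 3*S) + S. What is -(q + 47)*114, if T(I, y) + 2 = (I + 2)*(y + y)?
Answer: -512430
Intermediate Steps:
T(I, y) = -2 + 2*y*(2 + I) (T(I, y) = -2 + (I + 2)*(y + y) = -2 + (2 + I)*(2*y) = -2 + 2*y*(2 + I))
Z(m, S) = -6*m - 2*S
q = 4448 (q = 8*(70 - (-6*(-2 + 4*6 + 2*5*6) - 2*(-3))) = 8*(70 - (-6*(-2 + 24 + 60) + 6)) = 8*(70 - (-6*82 + 6)) = 8*(70 - (-492 + 6)) = 8*(70 - 1*(-486)) = 8*(70 + 486) = 8*556 = 4448)
-(q + 47)*114 = -(4448 + 47)*114 = -4495*114 = -1*512430 = -512430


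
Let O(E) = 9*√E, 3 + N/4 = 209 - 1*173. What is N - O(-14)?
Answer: 132 - 9*I*√14 ≈ 132.0 - 33.675*I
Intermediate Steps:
N = 132 (N = -12 + 4*(209 - 1*173) = -12 + 4*(209 - 173) = -12 + 4*36 = -12 + 144 = 132)
N - O(-14) = 132 - 9*√(-14) = 132 - 9*I*√14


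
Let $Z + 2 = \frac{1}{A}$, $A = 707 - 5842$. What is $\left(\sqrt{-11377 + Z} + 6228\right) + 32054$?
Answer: $38282 + \frac{i \sqrt{300044037410}}{5135} \approx 38282.0 + 106.67 i$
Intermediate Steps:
$A = -5135$
$Z = - \frac{10271}{5135}$ ($Z = -2 + \frac{1}{-5135} = -2 - \frac{1}{5135} = - \frac{10271}{5135} \approx -2.0002$)
$\left(\sqrt{-11377 + Z} + 6228\right) + 32054 = \left(\sqrt{-11377 - \frac{10271}{5135}} + 6228\right) + 32054 = \left(\sqrt{- \frac{58431166}{5135}} + 6228\right) + 32054 = \left(\frac{i \sqrt{300044037410}}{5135} + 6228\right) + 32054 = \left(6228 + \frac{i \sqrt{300044037410}}{5135}\right) + 32054 = 38282 + \frac{i \sqrt{300044037410}}{5135}$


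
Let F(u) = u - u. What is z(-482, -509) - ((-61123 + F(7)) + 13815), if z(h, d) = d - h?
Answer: 47281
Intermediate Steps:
F(u) = 0
z(-482, -509) - ((-61123 + F(7)) + 13815) = (-509 - 1*(-482)) - ((-61123 + 0) + 13815) = (-509 + 482) - (-61123 + 13815) = -27 - 1*(-47308) = -27 + 47308 = 47281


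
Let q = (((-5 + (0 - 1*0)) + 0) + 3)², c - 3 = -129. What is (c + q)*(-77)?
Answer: 9394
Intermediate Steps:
c = -126 (c = 3 - 129 = -126)
q = 4 (q = (((-5 + (0 + 0)) + 0) + 3)² = (((-5 + 0) + 0) + 3)² = ((-5 + 0) + 3)² = (-5 + 3)² = (-2)² = 4)
(c + q)*(-77) = (-126 + 4)*(-77) = -122*(-77) = 9394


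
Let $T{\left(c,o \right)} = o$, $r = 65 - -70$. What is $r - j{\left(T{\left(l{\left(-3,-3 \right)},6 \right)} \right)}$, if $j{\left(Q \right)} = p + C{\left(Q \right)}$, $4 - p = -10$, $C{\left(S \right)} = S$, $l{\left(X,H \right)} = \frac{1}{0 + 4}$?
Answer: $115$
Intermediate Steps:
$l{\left(X,H \right)} = \frac{1}{4}$
$r = 135$ ($r = 65 + 70 = 135$)
$p = 14$ ($p = 4 - -10 = 4 + 10 = 14$)
$j{\left(Q \right)} = 14 + Q$
$r - j{\left(T{\left(l{\left(-3,-3 \right)},6 \right)} \right)} = 135 - \left(14 + 6\right) = 135 - 20 = 115$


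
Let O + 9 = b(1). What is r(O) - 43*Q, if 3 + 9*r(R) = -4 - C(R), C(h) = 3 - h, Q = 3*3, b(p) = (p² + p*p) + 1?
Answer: -3499/9 ≈ -388.78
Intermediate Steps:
b(p) = 1 + 2*p² (b(p) = (p² + p²) + 1 = 2*p² + 1 = 1 + 2*p²)
Q = 9
O = -6 (O = -9 + (1 + 2*1²) = -9 + (1 + 2*1) = -9 + (1 + 2) = -9 + 3 = -6)
r(R) = -10/9 + R/9 (r(R) = -⅓ + (-4 - (3 - R))/9 = -⅓ + (-4 + (-3 + R))/9 = -⅓ + (-7 + R)/9 = -⅓ + (-7/9 + R/9) = -10/9 + R/9)
r(O) - 43*Q = (-10/9 + (⅑)*(-6)) - 43*9 = (-10/9 - ⅔) - 387 = -16/9 - 387 = -3499/9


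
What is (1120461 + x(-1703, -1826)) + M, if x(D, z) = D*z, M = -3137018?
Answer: 1093121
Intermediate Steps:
(1120461 + x(-1703, -1826)) + M = (1120461 - 1703*(-1826)) - 3137018 = (1120461 + 3109678) - 3137018 = 4230139 - 3137018 = 1093121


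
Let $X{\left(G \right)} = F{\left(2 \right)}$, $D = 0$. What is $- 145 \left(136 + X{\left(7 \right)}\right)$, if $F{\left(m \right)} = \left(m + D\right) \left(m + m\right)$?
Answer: $-20880$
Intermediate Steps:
$F{\left(m \right)} = 2 m^{2}$ ($F{\left(m \right)} = \left(m + 0\right) \left(m + m\right) = m 2 m = 2 m^{2}$)
$X{\left(G \right)} = 8$ ($X{\left(G \right)} = 2 \cdot 2^{2} = 2 \cdot 4 = 8$)
$- 145 \left(136 + X{\left(7 \right)}\right) = - 145 \left(136 + 8\right) = \left(-145\right) 144 = -20880$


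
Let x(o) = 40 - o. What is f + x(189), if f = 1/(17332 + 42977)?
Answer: -8986040/60309 ≈ -149.00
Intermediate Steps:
f = 1/60309 ≈ 1.6581e-5
f + x(189) = 1/60309 + (40 - 1*189) = 1/60309 + (40 - 189) = 1/60309 - 149 = -8986040/60309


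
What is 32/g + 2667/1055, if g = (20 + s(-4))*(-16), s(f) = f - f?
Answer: 5123/2110 ≈ 2.4280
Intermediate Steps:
s(f) = 0
g = -320 (g = (20 + 0)*(-16) = 20*(-16) = -320)
32/g + 2667/1055 = 32/(-320) + 2667/1055 = 32*(-1/320) + 2667*(1/1055) = -1/10 + 2667/1055 = 5123/2110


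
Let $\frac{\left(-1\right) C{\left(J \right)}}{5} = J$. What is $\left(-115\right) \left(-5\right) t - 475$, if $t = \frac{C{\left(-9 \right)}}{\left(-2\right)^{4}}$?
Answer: $\frac{18275}{16} \approx 1142.2$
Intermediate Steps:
$C{\left(J \right)} = - 5 J$
$t = \frac{45}{16}$ ($t = \frac{\left(-5\right) \left(-9\right)}{\left(-2\right)^{4}} = \frac{45}{16} \approx 2.8125$)
$\left(-115\right) \left(-5\right) t - 475 = \left(-115\right) \left(-5\right) \frac{45}{16} - 475 = 575 \cdot \frac{45}{16} - 475 = \frac{25875}{16} - 475 = \frac{18275}{16}$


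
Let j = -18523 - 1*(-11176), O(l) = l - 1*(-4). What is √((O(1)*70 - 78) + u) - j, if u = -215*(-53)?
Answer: 7347 + √11667 ≈ 7455.0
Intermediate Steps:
O(l) = 4 + l (O(l) = l + 4 = 4 + l)
j = -7347 (j = -18523 + 11176 = -7347)
u = 11395
√((O(1)*70 - 78) + u) - j = √(((4 + 1)*70 - 78) + 11395) - 1*(-7347) = √((5*70 - 78) + 11395) + 7347 = √((350 - 78) + 11395) + 7347 = √(272 + 11395) + 7347 = √11667 + 7347 = 7347 + √11667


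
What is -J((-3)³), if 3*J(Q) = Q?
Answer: 9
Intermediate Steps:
J(Q) = Q/3
-J((-3)³) = -(-3)³/3 = -(-27)/3 = -1*(-9) = 9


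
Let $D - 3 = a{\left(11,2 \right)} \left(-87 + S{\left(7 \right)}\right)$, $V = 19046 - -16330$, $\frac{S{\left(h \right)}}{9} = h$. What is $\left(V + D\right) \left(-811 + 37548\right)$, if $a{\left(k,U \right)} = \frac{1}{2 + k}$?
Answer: $\frac{16895456511}{13} \approx 1.2997 \cdot 10^{9}$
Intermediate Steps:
$S{\left(h \right)} = 9 h$
$V = 35376$ ($V = 19046 + 16330 = 35376$)
$D = \frac{15}{13}$ ($D = 3 + \frac{-87 + 9 \cdot 7}{2 + 11} = 3 + \frac{-87 + 63}{13} = 3 + \frac{1}{13} \left(-24\right) = 3 - \frac{24}{13} = \frac{15}{13} \approx 1.1538$)
$\left(V + D\right) \left(-811 + 37548\right) = \left(35376 + \frac{15}{13}\right) \left(-811 + 37548\right) = \frac{459903}{13} \cdot 36737 = \frac{16895456511}{13}$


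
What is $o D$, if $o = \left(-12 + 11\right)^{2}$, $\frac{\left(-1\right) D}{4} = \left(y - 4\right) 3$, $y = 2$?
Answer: $24$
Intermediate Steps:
$D = 24$ ($D = - 4 \left(2 - 4\right) 3 = - 4 \left(\left(-2\right) 3\right) = \left(-4\right) \left(-6\right) = 24$)
$o = 1$ ($o = \left(-1\right)^{2} = 1$)
$o D = 1 \cdot 24 = 24$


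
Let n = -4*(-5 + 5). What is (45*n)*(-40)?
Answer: 0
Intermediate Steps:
n = 0 (n = -4*0 = 0)
(45*n)*(-40) = (45*0)*(-40) = 0*(-40) = 0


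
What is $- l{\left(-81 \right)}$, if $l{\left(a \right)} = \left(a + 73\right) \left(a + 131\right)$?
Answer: $400$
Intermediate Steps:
$l{\left(a \right)} = \left(73 + a\right) \left(131 + a\right)$
$- l{\left(-81 \right)} = - (9563 + \left(-81\right)^{2} + 204 \left(-81\right)) = - (9563 + 6561 - 16524) = \left(-1\right) \left(-400\right) = 400$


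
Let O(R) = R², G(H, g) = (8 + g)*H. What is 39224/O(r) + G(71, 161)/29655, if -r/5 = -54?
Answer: 11321749/12010275 ≈ 0.94267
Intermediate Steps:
G(H, g) = H*(8 + g)
r = 270 (r = -5*(-54) = 270)
39224/O(r) + G(71, 161)/29655 = 39224/(270²) + (71*(8 + 161))/29655 = 39224/72900 + (71*169)*(1/29655) = 39224*(1/72900) + 11999*(1/29655) = 9806/18225 + 11999/29655 = 11321749/12010275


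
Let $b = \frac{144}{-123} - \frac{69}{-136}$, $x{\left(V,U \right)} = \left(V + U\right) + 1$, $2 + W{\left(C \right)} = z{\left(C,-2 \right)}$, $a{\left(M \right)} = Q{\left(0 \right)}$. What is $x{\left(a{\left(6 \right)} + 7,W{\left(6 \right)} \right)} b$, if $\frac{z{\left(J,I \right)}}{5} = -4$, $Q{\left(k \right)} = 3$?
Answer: $\frac{40689}{5576} \approx 7.2972$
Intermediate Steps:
$z{\left(J,I \right)} = -20$ ($z{\left(J,I \right)} = 5 \left(-4\right) = -20$)
$a{\left(M \right)} = 3$
$W{\left(C \right)} = -22$ ($W{\left(C \right)} = -2 - 20 = -22$)
$x{\left(V,U \right)} = 1 + U + V$ ($x{\left(V,U \right)} = \left(U + V\right) + 1 = 1 + U + V$)
$b = - \frac{3699}{5576}$ ($b = 144 \left(- \frac{1}{123}\right) - - \frac{69}{136} = - \frac{48}{41} + \frac{69}{136} = - \frac{3699}{5576} \approx -0.66338$)
$x{\left(a{\left(6 \right)} + 7,W{\left(6 \right)} \right)} b = \left(1 - 22 + \left(3 + 7\right)\right) \left(- \frac{3699}{5576}\right) = \left(1 - 22 + 10\right) \left(- \frac{3699}{5576}\right) = \left(-11\right) \left(- \frac{3699}{5576}\right) = \frac{40689}{5576}$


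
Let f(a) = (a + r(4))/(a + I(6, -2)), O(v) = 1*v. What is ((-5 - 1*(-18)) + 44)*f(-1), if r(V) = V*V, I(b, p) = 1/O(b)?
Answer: -1026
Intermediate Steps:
O(v) = v
I(b, p) = 1/b
r(V) = V²
f(a) = (16 + a)/(⅙ + a) (f(a) = (a + 4²)/(a + 1/6) = (a + 16)/(a + ⅙) = (16 + a)/(⅙ + a))
((-5 - 1*(-18)) + 44)*f(-1) = ((-5 - 1*(-18)) + 44)*(6*(16 - 1)/(1 + 6*(-1))) = ((-5 + 18) + 44)*(6*15/(1 - 6)) = (13 + 44)*(6*15/(-5)) = 57*(6*(-⅕)*15) = 57*(-18) = -1026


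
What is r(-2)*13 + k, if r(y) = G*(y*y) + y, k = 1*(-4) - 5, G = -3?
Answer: -191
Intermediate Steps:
k = -9 (k = -4 - 5 = -9)
r(y) = y - 3*y**2 (r(y) = -3*y*y + y = -3*y**2 + y = y - 3*y**2)
r(-2)*13 + k = -2*(1 - 3*(-2))*13 - 9 = -2*(1 + 6)*13 - 9 = -2*7*13 - 9 = -14*13 - 9 = -182 - 9 = -191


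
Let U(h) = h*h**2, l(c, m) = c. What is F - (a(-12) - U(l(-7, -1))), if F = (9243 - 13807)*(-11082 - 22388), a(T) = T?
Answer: 152756749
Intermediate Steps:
U(h) = h**3
F = 152757080 (F = -4564*(-33470) = 152757080)
F - (a(-12) - U(l(-7, -1))) = 152757080 - (-12 - 1*(-7)**3) = 152757080 - (-12 - 1*(-343)) = 152757080 - (-12 + 343) = 152757080 - 1*331 = 152757080 - 331 = 152756749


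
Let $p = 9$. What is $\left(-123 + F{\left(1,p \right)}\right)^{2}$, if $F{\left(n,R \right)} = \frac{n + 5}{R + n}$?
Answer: $\frac{374544}{25} \approx 14982.0$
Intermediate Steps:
$F{\left(n,R \right)} = \frac{5 + n}{R + n}$
$\left(-123 + F{\left(1,p \right)}\right)^{2} = \left(-123 + \frac{5 + 1}{9 + 1}\right)^{2} = \left(-123 + \frac{1}{10} \cdot 6\right)^{2} = \left(-123 + \frac{3}{5}\right)^{2} = \left(- \frac{612}{5}\right)^{2} = \frac{374544}{25}$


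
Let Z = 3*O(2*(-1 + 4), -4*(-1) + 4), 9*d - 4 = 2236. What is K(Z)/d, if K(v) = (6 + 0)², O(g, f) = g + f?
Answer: 81/560 ≈ 0.14464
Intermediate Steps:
d = 2240/9 (d = 4/9 + (⅑)*2236 = 4/9 + 2236/9 = 2240/9 ≈ 248.89)
O(g, f) = f + g
Z = 42 (Z = 3*((-4*(-1) + 4) + 2*(-1 + 4)) = 3*((4 + 4) + 2*3) = 3*(8 + 6) = 3*14 = 42)
K(v) = 36 (K(v) = 6² = 36)
K(Z)/d = 36/(2240/9) = 36*(9/2240) = 81/560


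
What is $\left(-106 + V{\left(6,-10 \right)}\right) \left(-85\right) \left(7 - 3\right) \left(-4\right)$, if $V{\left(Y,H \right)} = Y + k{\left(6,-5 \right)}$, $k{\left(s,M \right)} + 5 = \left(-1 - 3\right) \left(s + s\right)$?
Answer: $-208080$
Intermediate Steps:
$k{\left(s,M \right)} = -5 - 8 s$ ($k{\left(s,M \right)} = -5 + \left(-1 - 3\right) \left(s + s\right) = -5 - 4 \cdot 2 s = -5 - 8 s$)
$V{\left(Y,H \right)} = -53 + Y$ ($V{\left(Y,H \right)} = Y - 53 = -53 + Y$)
$\left(-106 + V{\left(6,-10 \right)}\right) \left(-85\right) \left(7 - 3\right) \left(-4\right) = \left(-106 + \left(-53 + 6\right)\right) \left(-85\right) \left(7 - 3\right) \left(-4\right) = \left(-106 - 47\right) \left(-85\right) 4 \left(-4\right) = \left(-153\right) \left(-85\right) \left(-16\right) = 13005 \left(-16\right) = -208080$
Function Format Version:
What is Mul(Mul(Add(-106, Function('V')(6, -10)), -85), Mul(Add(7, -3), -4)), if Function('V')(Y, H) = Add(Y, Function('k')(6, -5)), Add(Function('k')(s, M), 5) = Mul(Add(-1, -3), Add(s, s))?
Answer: -208080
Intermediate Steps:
Function('k')(s, M) = Add(-5, Mul(-8, s)) (Function('k')(s, M) = Add(-5, Mul(Add(-1, -3), Add(s, s))) = Add(-5, Mul(-4, Mul(2, s))) = Add(-5, Mul(-8, s)))
Function('V')(Y, H) = Add(-53, Y) (Function('V')(Y, H) = Add(Y, Add(-5, Mul(-8, 6))) = Add(Y, Add(-5, -48)) = Add(Y, -53) = Add(-53, Y))
Mul(Mul(Add(-106, Function('V')(6, -10)), -85), Mul(Add(7, -3), -4)) = Mul(Mul(Add(-106, Add(-53, 6)), -85), Mul(Add(7, -3), -4)) = Mul(Mul(Add(-106, -47), -85), Mul(4, -4)) = Mul(Mul(-153, -85), -16) = Mul(13005, -16) = -208080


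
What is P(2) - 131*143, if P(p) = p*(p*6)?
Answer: -18709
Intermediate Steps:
P(p) = 6*p**2 (P(p) = p*(6*p) = 6*p**2)
P(2) - 131*143 = 6*2**2 - 131*143 = 6*4 - 18733 = 24 - 18733 = -18709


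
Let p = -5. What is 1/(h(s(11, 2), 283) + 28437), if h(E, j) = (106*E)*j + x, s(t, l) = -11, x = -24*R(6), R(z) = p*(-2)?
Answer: -1/301781 ≈ -3.3137e-6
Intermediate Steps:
R(z) = 10 (R(z) = -5*(-2) = 10)
x = -240 (x = -24*10 = -240)
h(E, j) = -240 + 106*E*j (h(E, j) = (106*E)*j - 240 = 106*E*j - 240 = -240 + 106*E*j)
1/(h(s(11, 2), 283) + 28437) = 1/((-240 + 106*(-11)*283) + 28437) = 1/((-240 - 329978) + 28437) = 1/(-330218 + 28437) = 1/(-301781) = -1/301781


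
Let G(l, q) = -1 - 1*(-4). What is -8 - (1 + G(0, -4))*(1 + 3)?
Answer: -24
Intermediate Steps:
G(l, q) = 3 (G(l, q) = -1 + 4 = 3)
-8 - (1 + G(0, -4))*(1 + 3) = -8 - (1 + 3)*(1 + 3) = -8 - 4*4 = -8 - 1*16 = -8 - 16 = -24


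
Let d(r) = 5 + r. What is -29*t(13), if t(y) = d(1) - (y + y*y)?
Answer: 5104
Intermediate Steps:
t(y) = 6 - y - y² (t(y) = (5 + 1) - (y + y*y) = 6 - (y + y²) = 6 + (-y - y²) = 6 - y - y²)
-29*t(13) = -29*(6 - 1*13 - 1*13²) = -29*(6 - 13 - 1*169) = -29*(6 - 13 - 169) = -29*(-176) = 5104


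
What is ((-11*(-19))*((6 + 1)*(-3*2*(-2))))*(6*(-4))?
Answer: -421344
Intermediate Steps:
((-11*(-19))*((6 + 1)*(-3*2*(-2))))*(6*(-4)) = (209*(7*(-6*(-2))))*(-24) = (209*(7*12))*(-24) = (209*84)*(-24) = 17556*(-24) = -421344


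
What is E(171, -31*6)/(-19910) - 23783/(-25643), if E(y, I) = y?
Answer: 469134577/510552130 ≈ 0.91888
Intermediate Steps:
E(171, -31*6)/(-19910) - 23783/(-25643) = 171/(-19910) - 23783/(-25643) = 171*(-1/19910) - 23783*(-1/25643) = -171/19910 + 23783/25643 = 469134577/510552130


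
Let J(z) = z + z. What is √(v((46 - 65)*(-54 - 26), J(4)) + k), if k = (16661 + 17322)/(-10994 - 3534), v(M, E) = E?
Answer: √18668707/1816 ≈ 2.3793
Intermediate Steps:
J(z) = 2*z
k = -33983/14528 (k = 33983/(-14528) = 33983*(-1/14528) = -33983/14528 ≈ -2.3391)
√(v((46 - 65)*(-54 - 26), J(4)) + k) = √(2*4 - 33983/14528) = √(8 - 33983/14528) = √(82241/14528) = √18668707/1816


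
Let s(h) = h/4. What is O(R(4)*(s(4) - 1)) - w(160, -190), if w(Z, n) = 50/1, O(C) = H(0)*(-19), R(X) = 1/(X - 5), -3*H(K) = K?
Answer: -50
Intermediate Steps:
s(h) = h/4 (s(h) = h*(1/4) = h/4)
H(K) = -K/3
R(X) = 1/(-5 + X)
O(C) = 0 (O(C) = -1/3*0*(-19) = 0*(-19) = 0)
w(Z, n) = 50 (w(Z, n) = 50*1 = 50)
O(R(4)*(s(4) - 1)) - w(160, -190) = 0 - 1*50 = 0 - 50 = -50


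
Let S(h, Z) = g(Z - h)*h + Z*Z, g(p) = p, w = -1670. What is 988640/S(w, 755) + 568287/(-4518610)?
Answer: -257790442859/628940807290 ≈ -0.40988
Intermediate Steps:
S(h, Z) = Z² + h*(Z - h) (S(h, Z) = (Z - h)*h + Z*Z = h*(Z - h) + Z² = Z² + h*(Z - h))
988640/S(w, 755) + 568287/(-4518610) = 988640/(755² - 1670*(755 - 1*(-1670))) + 568287/(-4518610) = 988640/(570025 - 1670*(755 + 1670)) + 568287*(-1/4518610) = 988640/(570025 - 1670*2425) - 568287/4518610 = 988640/(570025 - 4049750) - 568287/4518610 = 988640/(-3479725) - 568287/4518610 = 988640*(-1/3479725) - 568287/4518610 = -197728/695945 - 568287/4518610 = -257790442859/628940807290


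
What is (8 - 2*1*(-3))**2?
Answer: 196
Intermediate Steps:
(8 - 2*1*(-3))**2 = (8 - 2*(-3))**2 = (8 + 6)**2 = 14**2 = 196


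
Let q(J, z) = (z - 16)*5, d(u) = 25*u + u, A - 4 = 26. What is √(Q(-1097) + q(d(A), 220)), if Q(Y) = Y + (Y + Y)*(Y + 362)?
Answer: √1612513 ≈ 1269.8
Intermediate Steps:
A = 30 (A = 4 + 26 = 30)
d(u) = 26*u
q(J, z) = -80 + 5*z (q(J, z) = (-16 + z)*5 = -80 + 5*z)
Q(Y) = Y + 2*Y*(362 + Y) (Q(Y) = Y + (2*Y)*(362 + Y) = Y + 2*Y*(362 + Y))
√(Q(-1097) + q(d(A), 220)) = √(-1097*(725 + 2*(-1097)) + (-80 + 5*220)) = √(-1097*(725 - 2194) + (-80 + 1100)) = √(-1097*(-1469) + 1020) = √(1611493 + 1020) = √1612513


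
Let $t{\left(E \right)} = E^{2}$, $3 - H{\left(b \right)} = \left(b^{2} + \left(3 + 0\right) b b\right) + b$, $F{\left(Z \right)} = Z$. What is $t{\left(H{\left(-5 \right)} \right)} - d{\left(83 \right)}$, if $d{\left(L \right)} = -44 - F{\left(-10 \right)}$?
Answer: $8498$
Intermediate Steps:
$H{\left(b \right)} = 3 - b - 4 b^{2}$ ($H{\left(b \right)} = 3 - \left(\left(b^{2} + \left(3 + 0\right) b b\right) + b\right) = 3 - \left(\left(b^{2} + 3 b b\right) + b\right) = 3 - \left(\left(b^{2} + 3 b^{2}\right) + b\right) = 3 - \left(4 b^{2} + b\right) = 3 - \left(b + 4 b^{2}\right) = 3 - b - 4 b^{2}$)
$d{\left(L \right)} = -34$ ($d{\left(L \right)} = -44 - -10 = -44 + 10 = -34$)
$t{\left(H{\left(-5 \right)} \right)} - d{\left(83 \right)} = \left(3 - -5 - 4 \left(-5\right)^{2}\right)^{2} - -34 = \left(3 + 5 - 100\right)^{2} + 34 = \left(-92\right)^{2} + 34 = 8464 + 34 = 8498$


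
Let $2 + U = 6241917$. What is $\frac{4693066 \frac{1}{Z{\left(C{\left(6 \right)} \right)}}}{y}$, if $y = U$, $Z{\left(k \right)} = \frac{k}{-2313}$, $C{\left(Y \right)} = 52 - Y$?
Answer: $- \frac{5427530829}{143564045} \approx -37.806$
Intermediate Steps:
$Z{\left(k \right)} = - \frac{k}{2313}$ ($Z{\left(k \right)} = k \left(- \frac{1}{2313}\right) = - \frac{k}{2313}$)
$U = 6241915$ ($U = -2 + 6241917 = 6241915$)
$y = 6241915$
$\frac{4693066 \frac{1}{Z{\left(C{\left(6 \right)} \right)}}}{y} = \frac{4693066 \frac{1}{\left(- \frac{1}{2313}\right) \left(52 - 6\right)}}{6241915} = \frac{4693066}{\left(- \frac{1}{2313}\right) \left(52 - 6\right)} \frac{1}{6241915} = \frac{4693066}{\left(- \frac{1}{2313}\right) 46} \cdot \frac{1}{6241915} = \frac{4693066}{- \frac{46}{2313}} \cdot \frac{1}{6241915} = 4693066 \left(- \frac{2313}{46}\right) \frac{1}{6241915} = \left(- \frac{5427530829}{23}\right) \frac{1}{6241915} = - \frac{5427530829}{143564045}$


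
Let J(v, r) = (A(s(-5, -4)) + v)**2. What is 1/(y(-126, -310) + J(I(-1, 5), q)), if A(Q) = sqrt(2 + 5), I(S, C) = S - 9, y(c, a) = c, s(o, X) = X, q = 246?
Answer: 19/2439 - 20*sqrt(7)/2439 ≈ -0.013905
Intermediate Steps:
I(S, C) = -9 + S
A(Q) = sqrt(7)
J(v, r) = (v + sqrt(7))**2 (J(v, r) = (sqrt(7) + v)**2 = (v + sqrt(7))**2)
1/(y(-126, -310) + J(I(-1, 5), q)) = 1/(-126 + ((-9 - 1) + sqrt(7))**2) = 1/(-126 + (-10 + sqrt(7))**2)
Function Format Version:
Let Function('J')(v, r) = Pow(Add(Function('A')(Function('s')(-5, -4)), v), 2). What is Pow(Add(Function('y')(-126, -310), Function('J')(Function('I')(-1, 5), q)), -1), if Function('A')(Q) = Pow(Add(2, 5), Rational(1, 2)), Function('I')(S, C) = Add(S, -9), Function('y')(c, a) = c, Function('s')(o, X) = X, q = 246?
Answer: Add(Rational(19, 2439), Mul(Rational(-20, 2439), Pow(7, Rational(1, 2)))) ≈ -0.013905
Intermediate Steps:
Function('I')(S, C) = Add(-9, S)
Function('A')(Q) = Pow(7, Rational(1, 2))
Function('J')(v, r) = Pow(Add(v, Pow(7, Rational(1, 2))), 2) (Function('J')(v, r) = Pow(Add(Pow(7, Rational(1, 2)), v), 2) = Pow(Add(v, Pow(7, Rational(1, 2))), 2))
Pow(Add(Function('y')(-126, -310), Function('J')(Function('I')(-1, 5), q)), -1) = Pow(Add(-126, Pow(Add(Add(-9, -1), Pow(7, Rational(1, 2))), 2)), -1) = Pow(Add(-126, Pow(Add(-10, Pow(7, Rational(1, 2))), 2)), -1)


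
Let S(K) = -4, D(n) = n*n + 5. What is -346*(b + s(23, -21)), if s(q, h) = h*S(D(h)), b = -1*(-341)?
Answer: -147050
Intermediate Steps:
D(n) = 5 + n² (D(n) = n² + 5 = 5 + n²)
b = 341
s(q, h) = -4*h (s(q, h) = h*(-4) = -4*h)
-346*(b + s(23, -21)) = -346*(341 - 4*(-21)) = -346*(341 + 84) = -346*425 = -147050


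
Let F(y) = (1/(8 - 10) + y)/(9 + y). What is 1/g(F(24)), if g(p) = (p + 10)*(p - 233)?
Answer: -4356/10839017 ≈ -0.00040188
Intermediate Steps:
F(y) = (-1/2 + y)/(9 + y) (F(y) = (1/(-2) + y)/(9 + y) = (-1/2 + y)/(9 + y))
g(p) = (-233 + p)*(10 + p) (g(p) = (10 + p)*(-233 + p) = (-233 + p)*(10 + p))
1/g(F(24)) = 1/(-2330 + ((-1/2 + 24)/(9 + 24))**2 - 223*(-1/2 + 24)/(9 + 24)) = 1/(-2330 + ((47/2)/33)**2 - 223*47/(33*2)) = 1/(-2330 + ((1/33)*(47/2))**2 - 223*47/(33*2)) = 1/(-2330 + (47/66)**2 - 223*47/66) = 1/(-2330 + 2209/4356 - 10481/66) = 1/(-10839017/4356) = -4356/10839017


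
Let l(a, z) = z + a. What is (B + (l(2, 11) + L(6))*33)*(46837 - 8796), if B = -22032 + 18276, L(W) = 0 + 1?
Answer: -125307054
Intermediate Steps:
L(W) = 1
l(a, z) = a + z
B = -3756
(B + (l(2, 11) + L(6))*33)*(46837 - 8796) = (-3756 + ((2 + 11) + 1)*33)*(46837 - 8796) = (-3756 + (13 + 1)*33)*38041 = (-3756 + 14*33)*38041 = (-3756 + 462)*38041 = -3294*38041 = -125307054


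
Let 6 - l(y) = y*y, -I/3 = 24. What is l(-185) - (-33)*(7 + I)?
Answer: -36364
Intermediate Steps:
I = -72 (I = -3*24 = -72)
l(y) = 6 - y² (l(y) = 6 - y*y = 6 - y²)
l(-185) - (-33)*(7 + I) = (6 - 1*(-185)²) - (-33)*(7 - 72) = (6 - 1*34225) - (-33)*(-65) = (6 - 34225) - 1*2145 = -34219 - 2145 = -36364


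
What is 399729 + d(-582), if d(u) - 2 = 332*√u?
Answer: 399731 + 332*I*√582 ≈ 3.9973e+5 + 8009.4*I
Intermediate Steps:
d(u) = 2 + 332*√u
399729 + d(-582) = 399729 + (2 + 332*√(-582)) = 399729 + (2 + 332*(I*√582)) = 399729 + (2 + 332*I*√582) = 399731 + 332*I*√582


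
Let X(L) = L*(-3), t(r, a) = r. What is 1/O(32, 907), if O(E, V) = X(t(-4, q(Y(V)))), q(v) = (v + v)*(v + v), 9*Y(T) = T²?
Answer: 1/12 ≈ 0.083333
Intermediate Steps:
Y(T) = T²/9
q(v) = 4*v² (q(v) = (2*v)*(2*v) = 4*v²)
X(L) = -3*L
O(E, V) = 12 (O(E, V) = -3*(-4) = 12)
1/O(32, 907) = 1/12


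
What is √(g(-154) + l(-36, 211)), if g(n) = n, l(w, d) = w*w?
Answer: √1142 ≈ 33.793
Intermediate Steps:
l(w, d) = w²
√(g(-154) + l(-36, 211)) = √(-154 + (-36)²) = √(-154 + 1296) = √1142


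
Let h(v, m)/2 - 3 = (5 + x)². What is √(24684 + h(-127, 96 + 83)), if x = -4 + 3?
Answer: √24722 ≈ 157.23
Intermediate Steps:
x = -1
h(v, m) = 38 (h(v, m) = 6 + 2*(5 - 1)² = 6 + 2*4² = 6 + 2*16 = 6 + 32 = 38)
√(24684 + h(-127, 96 + 83)) = √(24684 + 38) = √24722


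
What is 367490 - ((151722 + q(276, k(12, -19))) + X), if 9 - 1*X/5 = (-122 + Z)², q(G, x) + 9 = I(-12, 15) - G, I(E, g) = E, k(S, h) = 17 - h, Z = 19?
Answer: 269065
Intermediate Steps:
q(G, x) = -21 - G (q(G, x) = -9 + (-12 - G) = -21 - G)
X = -53000 (X = 45 - 5*(-122 + 19)² = 45 - 5*(-103)² = 45 - 5*10609 = 45 - 53045 = -53000)
367490 - ((151722 + q(276, k(12, -19))) + X) = 367490 - ((151722 + (-21 - 1*276)) - 53000) = 367490 - ((151722 + (-21 - 276)) - 53000) = 367490 - ((151722 - 297) - 53000) = 367490 - (151425 - 53000) = 367490 - 1*98425 = 367490 - 98425 = 269065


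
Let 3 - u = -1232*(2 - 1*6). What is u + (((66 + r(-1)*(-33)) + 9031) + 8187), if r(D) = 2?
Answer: 12293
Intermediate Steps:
u = -4925 (u = 3 - (-1232)*(2 - 1*6) = 3 - (-1232)*(2 - 6) = 3 - (-1232)*(-4) = 3 - 1*4928 = 3 - 4928 = -4925)
u + (((66 + r(-1)*(-33)) + 9031) + 8187) = -4925 + (((66 + 2*(-33)) + 9031) + 8187) = -4925 + (((66 - 66) + 9031) + 8187) = -4925 + ((0 + 9031) + 8187) = -4925 + (9031 + 8187) = -4925 + 17218 = 12293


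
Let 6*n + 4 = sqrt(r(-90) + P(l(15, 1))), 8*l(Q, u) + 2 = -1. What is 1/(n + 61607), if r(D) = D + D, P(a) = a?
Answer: 17742624/1093058009795 - 12*I*sqrt(2886)/1093058009795 ≈ 1.6232e-5 - 5.8977e-10*I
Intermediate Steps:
l(Q, u) = -3/8 (l(Q, u) = -1/4 + (1/8)*(-1) = -1/4 - 1/8 = -3/8)
r(D) = 2*D
n = -2/3 + I*sqrt(2886)/24 (n = -2/3 + sqrt(2*(-90) - 3/8)/6 = -2/3 + sqrt(-180 - 3/8)/6 = -2/3 + sqrt(-1443/8)/6 = -2/3 + (I*sqrt(2886)/4)/6 = -2/3 + I*sqrt(2886)/24 ≈ -0.66667 + 2.2384*I)
1/(n + 61607) = 1/((-2/3 + I*sqrt(2886)/24) + 61607) = 1/(184819/3 + I*sqrt(2886)/24)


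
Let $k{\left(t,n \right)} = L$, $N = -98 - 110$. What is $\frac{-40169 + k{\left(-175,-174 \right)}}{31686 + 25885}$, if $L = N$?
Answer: $- \frac{40377}{57571} \approx -0.70134$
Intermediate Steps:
$N = -208$ ($N = -98 - 110 = -208$)
$L = -208$
$k{\left(t,n \right)} = -208$
$\frac{-40169 + k{\left(-175,-174 \right)}}{31686 + 25885} = \frac{-40169 - 208}{31686 + 25885} = - \frac{40377}{57571}$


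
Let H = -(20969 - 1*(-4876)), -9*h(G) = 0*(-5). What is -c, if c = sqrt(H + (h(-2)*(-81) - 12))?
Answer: -39*I*sqrt(17) ≈ -160.8*I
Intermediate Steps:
h(G) = 0 (h(G) = -0*(-5) = -1/9*0 = 0)
H = -25845 (H = -(20969 + 4876) = -1*25845 = -25845)
c = 39*I*sqrt(17) (c = sqrt(-25845 + (0*(-81) - 12)) = sqrt(-25845 + (0 - 12)) = sqrt(-25845 - 12) = sqrt(-25857) = 39*I*sqrt(17) ≈ 160.8*I)
-c = -39*I*sqrt(17)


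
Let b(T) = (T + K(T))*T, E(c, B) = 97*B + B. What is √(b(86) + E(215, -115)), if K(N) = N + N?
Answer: √10918 ≈ 104.49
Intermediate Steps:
E(c, B) = 98*B
K(N) = 2*N
b(T) = 3*T² (b(T) = (T + 2*T)*T = (3*T)*T = 3*T²)
√(b(86) + E(215, -115)) = √(3*86² + 98*(-115)) = √(3*7396 - 11270) = √(22188 - 11270) = √10918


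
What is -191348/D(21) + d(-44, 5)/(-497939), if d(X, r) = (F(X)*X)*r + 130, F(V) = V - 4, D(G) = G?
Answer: -95279856262/10456719 ≈ -9111.8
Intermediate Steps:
F(V) = -4 + V
d(X, r) = 130 + X*r*(-4 + X) (d(X, r) = ((-4 + X)*X)*r + 130 = (X*(-4 + X))*r + 130 = X*r*(-4 + X) + 130 = 130 + X*r*(-4 + X))
-191348/D(21) + d(-44, 5)/(-497939) = -191348/21 + (130 - 44*5*(-4 - 44))/(-497939) = -191348*1/21 + (130 - 44*5*(-48))*(-1/497939) = -191348/21 + (130 + 10560)*(-1/497939) = -191348/21 + 10690*(-1/497939) = -191348/21 - 10690/497939 = -95279856262/10456719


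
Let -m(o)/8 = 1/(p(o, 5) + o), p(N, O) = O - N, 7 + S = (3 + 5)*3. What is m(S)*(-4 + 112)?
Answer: -864/5 ≈ -172.80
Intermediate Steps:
S = 17 (S = -7 + (3 + 5)*3 = -7 + 8*3 = -7 + 24 = 17)
m(o) = -8/5 (m(o) = -8/((5 - o) + o) = -8/5)
m(S)*(-4 + 112) = -8*(-4 + 112)/5 = -8/5*108 = -864/5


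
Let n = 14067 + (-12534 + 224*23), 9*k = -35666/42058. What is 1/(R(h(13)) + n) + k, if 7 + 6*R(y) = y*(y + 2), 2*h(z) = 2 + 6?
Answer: -42026425/446733891 ≈ -0.094075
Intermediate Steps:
h(z) = 4 (h(z) = (2 + 6)/2 = (½)*8 = 4)
R(y) = -7/6 + y*(2 + y)/6 (R(y) = -7/6 + (y*(y + 2))/6 = -7/6 + (y*(2 + y))/6 = -7/6 + y*(2 + y)/6)
k = -1049/11133 (k = (-35666/42058)/9 = (-35666*1/42058)/9 = (⅑)*(-1049/1237) = -1049/11133 ≈ -0.094224)
n = 6685 (n = 14067 + (-12534 + 5152) = 14067 - 7382 = 6685)
1/(R(h(13)) + n) + k = 1/((-7/6 + (⅓)*4 + (⅙)*4²) + 6685) - 1049/11133 = 1/((-7/6 + 4/3 + (⅙)*16) + 6685) - 1049/11133 = 1/((-7/6 + 4/3 + 8/3) + 6685) - 1049/11133 = 1/(17/6 + 6685) - 1049/11133 = 1/(40127/6) - 1049/11133 = 6/40127 - 1049/11133 = -42026425/446733891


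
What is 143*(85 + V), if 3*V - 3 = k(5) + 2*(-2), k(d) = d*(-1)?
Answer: 11869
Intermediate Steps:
k(d) = -d
V = -2 (V = 1 + (-1*5 + 2*(-2))/3 = 1 + (-5 - 4)/3 = 1 + (⅓)*(-9) = 1 - 3 = -2)
143*(85 + V) = 143*(85 - 2) = 143*83 = 11869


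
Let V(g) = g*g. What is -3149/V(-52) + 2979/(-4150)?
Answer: -10561783/5610800 ≈ -1.8824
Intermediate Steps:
V(g) = g²
-3149/V(-52) + 2979/(-4150) = -3149/((-52)²) + 2979/(-4150) = -3149/2704 + 2979*(-1/4150) = -3149*1/2704 - 2979/4150 = -3149/2704 - 2979/4150 = -10561783/5610800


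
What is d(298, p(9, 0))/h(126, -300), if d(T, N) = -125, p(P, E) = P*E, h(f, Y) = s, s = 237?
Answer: -125/237 ≈ -0.52743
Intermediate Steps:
h(f, Y) = 237
p(P, E) = E*P
d(298, p(9, 0))/h(126, -300) = -125/237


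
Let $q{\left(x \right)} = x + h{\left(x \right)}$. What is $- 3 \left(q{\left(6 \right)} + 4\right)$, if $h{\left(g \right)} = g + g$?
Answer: $-66$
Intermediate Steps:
$h{\left(g \right)} = 2 g$
$q{\left(x \right)} = 3 x$ ($q{\left(x \right)} = x + 2 x = 3 x$)
$- 3 \left(q{\left(6 \right)} + 4\right) = - 3 \left(3 \cdot 6 + 4\right) = - 3 \left(18 + 4\right) = \left(-3\right) 22 = -66$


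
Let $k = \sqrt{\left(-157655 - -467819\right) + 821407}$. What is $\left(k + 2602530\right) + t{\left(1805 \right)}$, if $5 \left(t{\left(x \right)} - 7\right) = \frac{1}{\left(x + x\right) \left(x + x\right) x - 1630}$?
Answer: $\frac{306096593789565951}{117614694350} + \sqrt{1131571} \approx 2.6036 \cdot 10^{6}$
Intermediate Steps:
$k = \sqrt{1131571}$ ($k = \sqrt{\left(-157655 + 467819\right) + 821407} = \sqrt{310164 + 821407} = \sqrt{1131571} \approx 1063.8$)
$t{\left(x \right)} = 7 + \frac{1}{5 \left(-1630 + 4 x^{3}\right)}$ ($t{\left(x \right)} = 7 + \frac{1}{5 \left(\left(x + x\right) \left(x + x\right) x - 1630\right)} = 7 + \frac{1}{5 \left(2 x 2 x x - 1630\right)} = 7 + \frac{1}{5 \left(4 x^{2} x - 1630\right)} = 7 + \frac{1}{5 \left(4 x^{3} - 1630\right)} = 7 + \frac{1}{5 \left(-1630 + 4 x^{3}\right)}$)
$\left(k + 2602530\right) + t{\left(1805 \right)} = \left(\sqrt{1131571} + 2602530\right) + \frac{-57049 + 140 \cdot 1805^{3}}{10 \left(-815 + 2 \cdot 1805^{3}\right)} = \left(2602530 + \sqrt{1131571}\right) + \frac{-57049 + 140 \cdot 5880735125}{10 \left(-815 + 2 \cdot 5880735125\right)} = \left(2602530 + \sqrt{1131571}\right) + \frac{-57049 + 823302917500}{10 \left(-815 + 11761470250\right)} = \left(2602530 + \sqrt{1131571}\right) + \frac{1}{10} \cdot \frac{1}{11761469435} \cdot 823302860451 = \left(2602530 + \sqrt{1131571}\right) + \frac{823302860451}{117614694350} = \frac{306096593789565951}{117614694350} + \sqrt{1131571}$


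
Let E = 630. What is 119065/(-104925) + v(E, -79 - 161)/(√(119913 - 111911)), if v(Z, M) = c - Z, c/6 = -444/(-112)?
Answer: -23813/20985 - 8487*√8002/112028 ≈ -7.9116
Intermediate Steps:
c = 333/14 (c = 6*(-444/(-112)) = 6*(-444*(-1/112)) = 6*(111/28) = 333/14 ≈ 23.786)
v(Z, M) = 333/14 - Z
119065/(-104925) + v(E, -79 - 161)/(√(119913 - 111911)) = 119065/(-104925) + (333/14 - 1*630)/(√(119913 - 111911)) = 119065*(-1/104925) + (333/14 - 630)/(√8002) = -23813/20985 - 8487*√8002/112028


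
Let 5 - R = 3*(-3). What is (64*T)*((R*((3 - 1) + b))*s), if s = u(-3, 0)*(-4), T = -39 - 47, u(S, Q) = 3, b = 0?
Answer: 1849344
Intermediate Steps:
R = 14 (R = 5 - 3*(-3) = 5 - 1*(-9) = 5 + 9 = 14)
T = -86
s = -12 (s = 3*(-4) = -12)
(64*T)*((R*((3 - 1) + b))*s) = (64*(-86))*((14*((3 - 1) + 0))*(-12)) = -5504*14*(2 + 0)*(-12) = -5504*14*2*(-12) = -154112*(-12) = -5504*(-336) = 1849344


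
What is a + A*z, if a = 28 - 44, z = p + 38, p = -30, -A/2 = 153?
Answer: -2464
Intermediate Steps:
A = -306 (A = -2*153 = -306)
z = 8 (z = -30 + 38 = 8)
a = -16
a + A*z = -16 - 306*8 = -16 - 2448 = -2464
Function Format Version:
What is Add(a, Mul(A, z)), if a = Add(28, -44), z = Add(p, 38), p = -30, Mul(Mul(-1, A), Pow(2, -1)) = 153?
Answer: -2464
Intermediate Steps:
A = -306 (A = Mul(-2, 153) = -306)
z = 8 (z = Add(-30, 38) = 8)
a = -16
Add(a, Mul(A, z)) = Add(-16, Mul(-306, 8)) = Add(-16, -2448) = -2464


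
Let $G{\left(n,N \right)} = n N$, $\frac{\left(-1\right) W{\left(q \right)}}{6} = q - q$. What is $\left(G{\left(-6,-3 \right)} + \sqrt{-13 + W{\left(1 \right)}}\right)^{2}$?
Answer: $\left(18 + i \sqrt{13}\right)^{2} \approx 311.0 + 129.8 i$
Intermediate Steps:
$W{\left(q \right)} = 0$ ($W{\left(q \right)} = - 6 \left(q - q\right) = \left(-6\right) 0 = 0$)
$G{\left(n,N \right)} = N n$
$\left(G{\left(-6,-3 \right)} + \sqrt{-13 + W{\left(1 \right)}}\right)^{2} = \left(\left(-3\right) \left(-6\right) + \sqrt{-13 + 0}\right)^{2} = \left(18 + \sqrt{-13}\right)^{2} = \left(18 + i \sqrt{13}\right)^{2}$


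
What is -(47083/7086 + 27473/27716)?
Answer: -749813053/98197788 ≈ -7.6357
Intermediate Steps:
-(47083/7086 + 27473/27716) = -1*749813053/98197788 = -749813053/98197788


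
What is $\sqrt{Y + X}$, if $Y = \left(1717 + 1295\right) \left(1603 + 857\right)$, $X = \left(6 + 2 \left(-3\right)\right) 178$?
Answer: $12 \sqrt{51455} \approx 2722.0$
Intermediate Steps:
$X = 0$ ($X = \left(6 - 6\right) 178 = 0 \cdot 178 = 0$)
$Y = 7409520$ ($Y = 3012 \cdot 2460 = 7409520$)
$\sqrt{Y + X} = \sqrt{7409520 + 0} = \sqrt{7409520} = 12 \sqrt{51455}$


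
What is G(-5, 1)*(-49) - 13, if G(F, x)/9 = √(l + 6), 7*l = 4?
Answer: -13 - 63*√322 ≈ -1143.5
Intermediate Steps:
l = 4/7 (l = (⅐)*4 = 4/7 ≈ 0.57143)
G(F, x) = 9*√322/7 (G(F, x) = 9*√(4/7 + 6) = 9*√(46/7) = 9*(√322/7) = 9*√322/7)
G(-5, 1)*(-49) - 13 = (9*√322/7)*(-49) - 13 = -63*√322 - 13 = -13 - 63*√322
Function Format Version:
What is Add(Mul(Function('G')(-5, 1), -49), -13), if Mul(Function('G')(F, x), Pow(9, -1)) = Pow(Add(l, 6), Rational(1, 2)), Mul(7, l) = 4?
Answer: Add(-13, Mul(-63, Pow(322, Rational(1, 2)))) ≈ -1143.5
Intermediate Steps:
l = Rational(4, 7) (l = Mul(Rational(1, 7), 4) = Rational(4, 7) ≈ 0.57143)
Function('G')(F, x) = Mul(Rational(9, 7), Pow(322, Rational(1, 2))) (Function('G')(F, x) = Mul(9, Pow(Add(Rational(4, 7), 6), Rational(1, 2))) = Mul(9, Pow(Rational(46, 7), Rational(1, 2))) = Mul(9, Mul(Rational(1, 7), Pow(322, Rational(1, 2)))) = Mul(Rational(9, 7), Pow(322, Rational(1, 2))))
Add(Mul(Function('G')(-5, 1), -49), -13) = Add(Mul(Mul(Rational(9, 7), Pow(322, Rational(1, 2))), -49), -13) = Add(Mul(-63, Pow(322, Rational(1, 2))), -13) = Add(-13, Mul(-63, Pow(322, Rational(1, 2))))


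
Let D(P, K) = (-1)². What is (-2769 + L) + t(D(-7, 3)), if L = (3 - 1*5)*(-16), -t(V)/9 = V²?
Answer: -2746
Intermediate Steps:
D(P, K) = 1
t(V) = -9*V²
L = 32 (L = (3 - 5)*(-16) = -2*(-16) = 32)
(-2769 + L) + t(D(-7, 3)) = (-2769 + 32) - 9*1² = -2737 - 9*1 = -2737 - 9 = -2746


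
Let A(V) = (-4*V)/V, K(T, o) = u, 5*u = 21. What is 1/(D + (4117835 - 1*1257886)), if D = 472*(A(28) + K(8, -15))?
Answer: 5/14300217 ≈ 3.4965e-7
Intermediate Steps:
u = 21/5 (u = (1/5)*21 = 21/5 ≈ 4.2000)
K(T, o) = 21/5
A(V) = -4
D = 472/5 (D = 472*(-4 + 21/5) = 472*(1/5) = 472/5 ≈ 94.400)
1/(D + (4117835 - 1*1257886)) = 1/(472/5 + (4117835 - 1*1257886)) = 1/(472/5 + (4117835 - 1257886)) = 1/(472/5 + 2859949) = 1/(14300217/5) = 5/14300217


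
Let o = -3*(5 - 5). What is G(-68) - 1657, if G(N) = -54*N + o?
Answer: 2015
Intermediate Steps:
o = 0 (o = -3*0 = 0)
G(N) = -54*N (G(N) = -54*N + 0 = -54*N)
G(-68) - 1657 = -54*(-68) - 1657 = 3672 - 1657 = 2015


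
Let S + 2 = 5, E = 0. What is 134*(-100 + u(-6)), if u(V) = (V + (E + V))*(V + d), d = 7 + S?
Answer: -19832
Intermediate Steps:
S = 3 (S = -2 + 5 = 3)
d = 10 (d = 7 + 3 = 10)
u(V) = 2*V*(10 + V) (u(V) = (V + (0 + V))*(V + 10) = (V + V)*(10 + V) = (2*V)*(10 + V) = 2*V*(10 + V))
134*(-100 + u(-6)) = 134*(-100 + 2*(-6)*(10 - 6)) = 134*(-100 + 2*(-6)*4) = 134*(-100 - 48) = 134*(-148) = -19832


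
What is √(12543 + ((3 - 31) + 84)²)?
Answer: √15679 ≈ 125.22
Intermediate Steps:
√(12543 + ((3 - 31) + 84)²) = √(12543 + (-28 + 84)²) = √(12543 + 56²) = √(12543 + 3136) = √15679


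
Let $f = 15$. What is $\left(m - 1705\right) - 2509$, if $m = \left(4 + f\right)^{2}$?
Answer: $-3853$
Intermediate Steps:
$m = 361$ ($m = \left(4 + 15\right)^{2} = 19^{2} = 361$)
$\left(m - 1705\right) - 2509 = \left(361 - 1705\right) - 2509 = -1344 - 2509 = -3853$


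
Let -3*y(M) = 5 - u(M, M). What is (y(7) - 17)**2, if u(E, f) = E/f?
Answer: 3025/9 ≈ 336.11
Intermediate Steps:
y(M) = -4/3 (y(M) = -(5 - M/M)/3 = -(5 - 1*1)/3 = -(5 - 1)/3 = -1/3*4 = -4/3)
(y(7) - 17)**2 = (-4/3 - 17)**2 = (-55/3)**2 = 3025/9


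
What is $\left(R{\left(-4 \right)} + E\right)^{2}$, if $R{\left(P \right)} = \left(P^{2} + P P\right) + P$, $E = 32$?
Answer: $3600$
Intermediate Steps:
$R{\left(P \right)} = P + 2 P^{2}$ ($R{\left(P \right)} = \left(P^{2} + P^{2}\right) + P = 2 P^{2} + P = P + 2 P^{2}$)
$\left(R{\left(-4 \right)} + E\right)^{2} = \left(- 4 \left(1 + 2 \left(-4\right)\right) + 32\right)^{2} = \left(- 4 \left(1 - 8\right) + 32\right)^{2} = \left(\left(-4\right) \left(-7\right) + 32\right)^{2} = \left(28 + 32\right)^{2} = 60^{2} = 3600$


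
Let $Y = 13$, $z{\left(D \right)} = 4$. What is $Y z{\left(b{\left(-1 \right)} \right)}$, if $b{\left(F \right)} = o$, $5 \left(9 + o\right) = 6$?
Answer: $52$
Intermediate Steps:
$o = - \frac{39}{5}$ ($o = -9 + \frac{1}{5} \cdot 6 = -9 + \frac{6}{5} = - \frac{39}{5} \approx -7.8$)
$b{\left(F \right)} = - \frac{39}{5}$
$Y z{\left(b{\left(-1 \right)} \right)} = 13 \cdot 4 = 52$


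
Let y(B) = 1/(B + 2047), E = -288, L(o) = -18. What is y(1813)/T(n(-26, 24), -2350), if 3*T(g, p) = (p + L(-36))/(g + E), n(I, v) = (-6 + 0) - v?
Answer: 477/4570240 ≈ 0.00010437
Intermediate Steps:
n(I, v) = -6 - v
T(g, p) = (-18 + p)/(3*(-288 + g)) (T(g, p) = ((p - 18)/(g - 288))/3 = ((-18 + p)/(-288 + g))/3 = (-18 + p)/(3*(-288 + g)))
y(B) = 1/(2047 + B)
y(1813)/T(n(-26, 24), -2350) = 1/((2047 + 1813)*(((-18 - 2350)/(3*(-288 + (-6 - 1*24)))))) = 1/(3860*(((1/3)*(-2368)/(-288 + (-6 - 24))))) = 1/(3860*(((1/3)*(-2368)/(-288 - 30)))) = 1/(3860*(((1/3)*(-2368)/(-318)))) = 1/(3860*(((1/3)*(-1/318)*(-2368)))) = 1/(3860*(1184/477)) = (1/3860)*(477/1184) = 477/4570240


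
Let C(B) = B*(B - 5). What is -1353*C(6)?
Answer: -8118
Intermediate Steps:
C(B) = B*(-5 + B)
-1353*C(6) = -8118*(-5 + 6) = -8118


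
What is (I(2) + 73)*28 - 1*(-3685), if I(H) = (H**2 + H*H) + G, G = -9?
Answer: 5701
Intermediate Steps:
I(H) = -9 + 2*H**2 (I(H) = (H**2 + H*H) - 9 = (H**2 + H**2) - 9 = 2*H**2 - 9 = -9 + 2*H**2)
(I(2) + 73)*28 - 1*(-3685) = ((-9 + 2*2**2) + 73)*28 - 1*(-3685) = ((-9 + 2*4) + 73)*28 + 3685 = ((-9 + 8) + 73)*28 + 3685 = (-1 + 73)*28 + 3685 = 72*28 + 3685 = 2016 + 3685 = 5701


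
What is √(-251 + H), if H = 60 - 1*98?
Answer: 17*I ≈ 17.0*I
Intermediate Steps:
H = -38 (H = 60 - 98 = -38)
√(-251 + H) = √(-251 - 38) = √(-289) = 17*I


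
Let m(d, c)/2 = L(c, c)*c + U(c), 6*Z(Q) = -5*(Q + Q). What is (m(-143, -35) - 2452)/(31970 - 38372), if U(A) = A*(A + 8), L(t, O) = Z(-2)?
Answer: 1193/9603 ≈ 0.12423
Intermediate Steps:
Z(Q) = -5*Q/3 (Z(Q) = (-5*(Q + Q))/6 = (-10*Q)/6 = -5*Q/3)
L(t, O) = 10/3 (L(t, O) = -5/3*(-2) = 10/3)
U(A) = A*(8 + A)
m(d, c) = 20*c/3 + 2*c*(8 + c) (m(d, c) = 2*(10*c/3 + c*(8 + c)) = 20*c/3 + 2*c*(8 + c))
(m(-143, -35) - 2452)/(31970 - 38372) = ((⅔)*(-35)*(34 + 3*(-35)) - 2452)/(31970 - 38372) = ((⅔)*(-35)*(34 - 105) - 2452)/(-6402) = ((⅔)*(-35)*(-71) - 2452)*(-1/6402) = (4970/3 - 2452)*(-1/6402) = -2386/3*(-1/6402) = 1193/9603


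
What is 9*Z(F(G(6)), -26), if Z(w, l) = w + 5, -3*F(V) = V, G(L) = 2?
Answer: 39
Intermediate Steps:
F(V) = -V/3
Z(w, l) = 5 + w
9*Z(F(G(6)), -26) = 9*(5 - ⅓*2) = 9*(5 - ⅔) = 9*(13/3) = 39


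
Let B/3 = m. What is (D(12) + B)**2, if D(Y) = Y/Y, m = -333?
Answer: 996004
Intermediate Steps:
B = -999 (B = 3*(-333) = -999)
D(Y) = 1
(D(12) + B)**2 = (1 - 999)**2 = (-998)**2 = 996004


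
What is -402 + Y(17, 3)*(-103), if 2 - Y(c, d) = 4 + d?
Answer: 113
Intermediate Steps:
Y(c, d) = -2 - d (Y(c, d) = 2 - (4 + d) = 2 + (-4 - d) = -2 - d)
-402 + Y(17, 3)*(-103) = -402 + (-2 - 1*3)*(-103) = -402 + (-2 - 3)*(-103) = -402 - 5*(-103) = -402 + 515 = 113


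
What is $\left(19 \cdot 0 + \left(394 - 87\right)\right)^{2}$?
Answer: $94249$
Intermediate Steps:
$\left(19 \cdot 0 + \left(394 - 87\right)\right)^{2} = \left(0 + 307\right)^{2} = 307^{2} = 94249$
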